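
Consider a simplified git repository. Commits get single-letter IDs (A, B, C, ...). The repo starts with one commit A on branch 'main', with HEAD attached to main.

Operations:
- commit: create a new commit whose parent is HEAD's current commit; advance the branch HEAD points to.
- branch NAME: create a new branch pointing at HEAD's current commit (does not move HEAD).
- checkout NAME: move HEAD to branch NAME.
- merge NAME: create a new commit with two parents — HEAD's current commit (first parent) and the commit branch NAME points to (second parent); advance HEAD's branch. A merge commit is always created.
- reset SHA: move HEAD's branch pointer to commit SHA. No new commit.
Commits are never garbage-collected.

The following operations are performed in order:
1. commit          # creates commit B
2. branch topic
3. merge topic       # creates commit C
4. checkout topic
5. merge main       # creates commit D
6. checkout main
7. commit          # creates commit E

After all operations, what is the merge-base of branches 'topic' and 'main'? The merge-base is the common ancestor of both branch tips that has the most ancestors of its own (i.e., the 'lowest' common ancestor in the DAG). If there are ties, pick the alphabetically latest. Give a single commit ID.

After op 1 (commit): HEAD=main@B [main=B]
After op 2 (branch): HEAD=main@B [main=B topic=B]
After op 3 (merge): HEAD=main@C [main=C topic=B]
After op 4 (checkout): HEAD=topic@B [main=C topic=B]
After op 5 (merge): HEAD=topic@D [main=C topic=D]
After op 6 (checkout): HEAD=main@C [main=C topic=D]
After op 7 (commit): HEAD=main@E [main=E topic=D]
ancestors(topic=D): ['A', 'B', 'C', 'D']
ancestors(main=E): ['A', 'B', 'C', 'E']
common: ['A', 'B', 'C']

Answer: C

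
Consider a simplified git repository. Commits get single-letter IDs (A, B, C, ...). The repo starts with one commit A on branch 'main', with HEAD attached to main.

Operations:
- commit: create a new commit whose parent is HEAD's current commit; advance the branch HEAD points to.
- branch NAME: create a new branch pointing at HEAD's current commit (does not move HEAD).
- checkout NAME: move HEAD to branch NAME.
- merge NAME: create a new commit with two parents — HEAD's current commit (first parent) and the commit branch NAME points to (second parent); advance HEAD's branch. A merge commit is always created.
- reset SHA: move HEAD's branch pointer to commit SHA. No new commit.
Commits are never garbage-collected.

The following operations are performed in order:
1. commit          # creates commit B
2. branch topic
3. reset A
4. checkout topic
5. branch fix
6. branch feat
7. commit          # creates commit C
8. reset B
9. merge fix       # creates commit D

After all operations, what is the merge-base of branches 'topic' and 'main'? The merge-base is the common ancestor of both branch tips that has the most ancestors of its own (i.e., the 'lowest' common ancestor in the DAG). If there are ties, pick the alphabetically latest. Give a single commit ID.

Answer: A

Derivation:
After op 1 (commit): HEAD=main@B [main=B]
After op 2 (branch): HEAD=main@B [main=B topic=B]
After op 3 (reset): HEAD=main@A [main=A topic=B]
After op 4 (checkout): HEAD=topic@B [main=A topic=B]
After op 5 (branch): HEAD=topic@B [fix=B main=A topic=B]
After op 6 (branch): HEAD=topic@B [feat=B fix=B main=A topic=B]
After op 7 (commit): HEAD=topic@C [feat=B fix=B main=A topic=C]
After op 8 (reset): HEAD=topic@B [feat=B fix=B main=A topic=B]
After op 9 (merge): HEAD=topic@D [feat=B fix=B main=A topic=D]
ancestors(topic=D): ['A', 'B', 'D']
ancestors(main=A): ['A']
common: ['A']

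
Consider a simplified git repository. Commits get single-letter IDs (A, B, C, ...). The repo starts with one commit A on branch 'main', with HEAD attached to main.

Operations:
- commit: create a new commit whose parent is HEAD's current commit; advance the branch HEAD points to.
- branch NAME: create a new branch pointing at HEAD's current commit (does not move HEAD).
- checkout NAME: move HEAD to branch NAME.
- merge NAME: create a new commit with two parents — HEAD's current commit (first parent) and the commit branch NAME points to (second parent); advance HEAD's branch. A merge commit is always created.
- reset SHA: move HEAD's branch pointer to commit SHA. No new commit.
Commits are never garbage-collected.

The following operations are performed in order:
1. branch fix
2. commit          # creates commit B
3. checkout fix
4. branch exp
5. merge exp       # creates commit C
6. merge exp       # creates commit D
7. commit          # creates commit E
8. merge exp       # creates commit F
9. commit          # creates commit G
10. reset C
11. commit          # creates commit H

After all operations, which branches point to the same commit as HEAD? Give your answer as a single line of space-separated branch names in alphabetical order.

Answer: fix

Derivation:
After op 1 (branch): HEAD=main@A [fix=A main=A]
After op 2 (commit): HEAD=main@B [fix=A main=B]
After op 3 (checkout): HEAD=fix@A [fix=A main=B]
After op 4 (branch): HEAD=fix@A [exp=A fix=A main=B]
After op 5 (merge): HEAD=fix@C [exp=A fix=C main=B]
After op 6 (merge): HEAD=fix@D [exp=A fix=D main=B]
After op 7 (commit): HEAD=fix@E [exp=A fix=E main=B]
After op 8 (merge): HEAD=fix@F [exp=A fix=F main=B]
After op 9 (commit): HEAD=fix@G [exp=A fix=G main=B]
After op 10 (reset): HEAD=fix@C [exp=A fix=C main=B]
After op 11 (commit): HEAD=fix@H [exp=A fix=H main=B]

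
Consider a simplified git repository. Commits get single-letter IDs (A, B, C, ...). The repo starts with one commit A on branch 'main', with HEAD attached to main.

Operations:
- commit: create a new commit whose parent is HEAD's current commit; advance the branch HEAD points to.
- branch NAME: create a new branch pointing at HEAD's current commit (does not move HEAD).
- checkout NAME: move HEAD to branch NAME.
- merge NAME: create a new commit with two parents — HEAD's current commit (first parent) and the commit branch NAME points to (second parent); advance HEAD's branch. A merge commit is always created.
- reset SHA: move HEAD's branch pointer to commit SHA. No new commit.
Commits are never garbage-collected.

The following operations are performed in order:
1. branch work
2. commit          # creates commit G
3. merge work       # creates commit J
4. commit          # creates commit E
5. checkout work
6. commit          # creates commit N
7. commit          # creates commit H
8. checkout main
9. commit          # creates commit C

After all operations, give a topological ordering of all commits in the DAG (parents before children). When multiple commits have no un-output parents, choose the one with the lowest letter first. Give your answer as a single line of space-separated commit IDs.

After op 1 (branch): HEAD=main@A [main=A work=A]
After op 2 (commit): HEAD=main@G [main=G work=A]
After op 3 (merge): HEAD=main@J [main=J work=A]
After op 4 (commit): HEAD=main@E [main=E work=A]
After op 5 (checkout): HEAD=work@A [main=E work=A]
After op 6 (commit): HEAD=work@N [main=E work=N]
After op 7 (commit): HEAD=work@H [main=E work=H]
After op 8 (checkout): HEAD=main@E [main=E work=H]
After op 9 (commit): HEAD=main@C [main=C work=H]
commit A: parents=[]
commit C: parents=['E']
commit E: parents=['J']
commit G: parents=['A']
commit H: parents=['N']
commit J: parents=['G', 'A']
commit N: parents=['A']

Answer: A G J E C N H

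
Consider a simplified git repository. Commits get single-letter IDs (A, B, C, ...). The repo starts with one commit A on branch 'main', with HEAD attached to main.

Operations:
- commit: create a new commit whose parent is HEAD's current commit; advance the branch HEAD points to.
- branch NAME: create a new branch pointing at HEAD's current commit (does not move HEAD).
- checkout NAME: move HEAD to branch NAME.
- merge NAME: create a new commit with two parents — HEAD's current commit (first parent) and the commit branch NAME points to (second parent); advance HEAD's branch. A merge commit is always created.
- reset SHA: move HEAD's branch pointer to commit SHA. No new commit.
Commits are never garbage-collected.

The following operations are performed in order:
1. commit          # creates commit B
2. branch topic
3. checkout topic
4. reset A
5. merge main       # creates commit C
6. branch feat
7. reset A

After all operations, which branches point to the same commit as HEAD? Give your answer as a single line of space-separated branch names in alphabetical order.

After op 1 (commit): HEAD=main@B [main=B]
After op 2 (branch): HEAD=main@B [main=B topic=B]
After op 3 (checkout): HEAD=topic@B [main=B topic=B]
After op 4 (reset): HEAD=topic@A [main=B topic=A]
After op 5 (merge): HEAD=topic@C [main=B topic=C]
After op 6 (branch): HEAD=topic@C [feat=C main=B topic=C]
After op 7 (reset): HEAD=topic@A [feat=C main=B topic=A]

Answer: topic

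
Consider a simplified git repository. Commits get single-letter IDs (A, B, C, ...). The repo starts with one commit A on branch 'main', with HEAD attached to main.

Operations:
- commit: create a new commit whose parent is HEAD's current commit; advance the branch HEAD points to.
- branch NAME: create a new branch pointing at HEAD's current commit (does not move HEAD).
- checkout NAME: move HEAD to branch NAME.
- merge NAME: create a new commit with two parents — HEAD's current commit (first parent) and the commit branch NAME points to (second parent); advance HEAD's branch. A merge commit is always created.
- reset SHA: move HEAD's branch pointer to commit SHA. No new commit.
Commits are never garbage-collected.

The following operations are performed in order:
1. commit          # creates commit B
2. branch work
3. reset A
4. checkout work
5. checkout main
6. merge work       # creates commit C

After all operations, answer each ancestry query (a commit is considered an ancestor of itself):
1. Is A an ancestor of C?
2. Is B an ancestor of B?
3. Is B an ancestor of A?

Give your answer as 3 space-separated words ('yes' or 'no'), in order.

Answer: yes yes no

Derivation:
After op 1 (commit): HEAD=main@B [main=B]
After op 2 (branch): HEAD=main@B [main=B work=B]
After op 3 (reset): HEAD=main@A [main=A work=B]
After op 4 (checkout): HEAD=work@B [main=A work=B]
After op 5 (checkout): HEAD=main@A [main=A work=B]
After op 6 (merge): HEAD=main@C [main=C work=B]
ancestors(C) = {A,B,C}; A in? yes
ancestors(B) = {A,B}; B in? yes
ancestors(A) = {A}; B in? no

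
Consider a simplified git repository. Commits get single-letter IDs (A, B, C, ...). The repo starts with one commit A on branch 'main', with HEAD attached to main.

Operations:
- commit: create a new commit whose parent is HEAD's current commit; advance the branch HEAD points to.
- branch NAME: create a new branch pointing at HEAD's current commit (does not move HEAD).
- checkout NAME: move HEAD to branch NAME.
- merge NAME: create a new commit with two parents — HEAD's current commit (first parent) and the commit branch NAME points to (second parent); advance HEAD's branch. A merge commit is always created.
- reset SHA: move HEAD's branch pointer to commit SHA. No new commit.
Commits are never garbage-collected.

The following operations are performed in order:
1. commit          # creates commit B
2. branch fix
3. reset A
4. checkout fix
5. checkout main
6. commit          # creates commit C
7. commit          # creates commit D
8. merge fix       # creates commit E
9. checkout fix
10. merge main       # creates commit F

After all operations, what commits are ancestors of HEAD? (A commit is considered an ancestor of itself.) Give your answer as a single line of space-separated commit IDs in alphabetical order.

Answer: A B C D E F

Derivation:
After op 1 (commit): HEAD=main@B [main=B]
After op 2 (branch): HEAD=main@B [fix=B main=B]
After op 3 (reset): HEAD=main@A [fix=B main=A]
After op 4 (checkout): HEAD=fix@B [fix=B main=A]
After op 5 (checkout): HEAD=main@A [fix=B main=A]
After op 6 (commit): HEAD=main@C [fix=B main=C]
After op 7 (commit): HEAD=main@D [fix=B main=D]
After op 8 (merge): HEAD=main@E [fix=B main=E]
After op 9 (checkout): HEAD=fix@B [fix=B main=E]
After op 10 (merge): HEAD=fix@F [fix=F main=E]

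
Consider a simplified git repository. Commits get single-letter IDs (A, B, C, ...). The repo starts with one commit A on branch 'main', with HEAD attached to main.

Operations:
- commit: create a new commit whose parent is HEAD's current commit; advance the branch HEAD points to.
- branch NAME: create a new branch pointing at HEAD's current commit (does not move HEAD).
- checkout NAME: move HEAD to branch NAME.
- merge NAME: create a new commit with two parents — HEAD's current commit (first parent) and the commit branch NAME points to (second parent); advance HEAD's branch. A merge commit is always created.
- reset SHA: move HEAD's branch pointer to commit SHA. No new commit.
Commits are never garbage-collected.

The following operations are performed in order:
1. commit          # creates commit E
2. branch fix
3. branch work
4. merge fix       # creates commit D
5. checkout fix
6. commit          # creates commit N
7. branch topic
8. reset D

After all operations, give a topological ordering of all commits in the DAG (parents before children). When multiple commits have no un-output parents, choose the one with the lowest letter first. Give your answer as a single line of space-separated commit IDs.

After op 1 (commit): HEAD=main@E [main=E]
After op 2 (branch): HEAD=main@E [fix=E main=E]
After op 3 (branch): HEAD=main@E [fix=E main=E work=E]
After op 4 (merge): HEAD=main@D [fix=E main=D work=E]
After op 5 (checkout): HEAD=fix@E [fix=E main=D work=E]
After op 6 (commit): HEAD=fix@N [fix=N main=D work=E]
After op 7 (branch): HEAD=fix@N [fix=N main=D topic=N work=E]
After op 8 (reset): HEAD=fix@D [fix=D main=D topic=N work=E]
commit A: parents=[]
commit D: parents=['E', 'E']
commit E: parents=['A']
commit N: parents=['E']

Answer: A E D N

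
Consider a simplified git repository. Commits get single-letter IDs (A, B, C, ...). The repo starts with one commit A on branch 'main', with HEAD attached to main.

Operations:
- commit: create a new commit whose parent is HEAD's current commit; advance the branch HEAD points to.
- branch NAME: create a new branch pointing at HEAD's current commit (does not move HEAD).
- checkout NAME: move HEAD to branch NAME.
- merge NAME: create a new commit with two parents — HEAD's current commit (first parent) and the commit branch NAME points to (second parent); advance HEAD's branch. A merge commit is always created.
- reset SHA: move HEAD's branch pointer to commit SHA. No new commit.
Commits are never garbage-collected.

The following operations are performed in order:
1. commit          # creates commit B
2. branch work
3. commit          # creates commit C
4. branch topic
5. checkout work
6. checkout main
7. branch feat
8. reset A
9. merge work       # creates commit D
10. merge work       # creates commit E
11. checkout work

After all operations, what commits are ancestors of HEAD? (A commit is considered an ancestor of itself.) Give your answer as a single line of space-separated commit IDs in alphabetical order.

Answer: A B

Derivation:
After op 1 (commit): HEAD=main@B [main=B]
After op 2 (branch): HEAD=main@B [main=B work=B]
After op 3 (commit): HEAD=main@C [main=C work=B]
After op 4 (branch): HEAD=main@C [main=C topic=C work=B]
After op 5 (checkout): HEAD=work@B [main=C topic=C work=B]
After op 6 (checkout): HEAD=main@C [main=C topic=C work=B]
After op 7 (branch): HEAD=main@C [feat=C main=C topic=C work=B]
After op 8 (reset): HEAD=main@A [feat=C main=A topic=C work=B]
After op 9 (merge): HEAD=main@D [feat=C main=D topic=C work=B]
After op 10 (merge): HEAD=main@E [feat=C main=E topic=C work=B]
After op 11 (checkout): HEAD=work@B [feat=C main=E topic=C work=B]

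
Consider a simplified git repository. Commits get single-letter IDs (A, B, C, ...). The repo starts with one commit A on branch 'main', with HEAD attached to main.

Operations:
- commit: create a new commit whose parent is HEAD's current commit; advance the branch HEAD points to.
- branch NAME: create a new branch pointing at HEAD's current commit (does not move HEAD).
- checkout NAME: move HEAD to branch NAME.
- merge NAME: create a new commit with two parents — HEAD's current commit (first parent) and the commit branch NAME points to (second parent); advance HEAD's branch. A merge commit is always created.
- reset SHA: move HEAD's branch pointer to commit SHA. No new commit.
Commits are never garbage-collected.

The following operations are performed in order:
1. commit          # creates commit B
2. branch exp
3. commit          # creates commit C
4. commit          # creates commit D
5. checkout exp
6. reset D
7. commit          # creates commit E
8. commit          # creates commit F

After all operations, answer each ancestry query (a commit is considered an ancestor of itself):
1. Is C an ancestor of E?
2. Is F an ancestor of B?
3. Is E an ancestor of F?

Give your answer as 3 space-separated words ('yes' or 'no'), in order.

Answer: yes no yes

Derivation:
After op 1 (commit): HEAD=main@B [main=B]
After op 2 (branch): HEAD=main@B [exp=B main=B]
After op 3 (commit): HEAD=main@C [exp=B main=C]
After op 4 (commit): HEAD=main@D [exp=B main=D]
After op 5 (checkout): HEAD=exp@B [exp=B main=D]
After op 6 (reset): HEAD=exp@D [exp=D main=D]
After op 7 (commit): HEAD=exp@E [exp=E main=D]
After op 8 (commit): HEAD=exp@F [exp=F main=D]
ancestors(E) = {A,B,C,D,E}; C in? yes
ancestors(B) = {A,B}; F in? no
ancestors(F) = {A,B,C,D,E,F}; E in? yes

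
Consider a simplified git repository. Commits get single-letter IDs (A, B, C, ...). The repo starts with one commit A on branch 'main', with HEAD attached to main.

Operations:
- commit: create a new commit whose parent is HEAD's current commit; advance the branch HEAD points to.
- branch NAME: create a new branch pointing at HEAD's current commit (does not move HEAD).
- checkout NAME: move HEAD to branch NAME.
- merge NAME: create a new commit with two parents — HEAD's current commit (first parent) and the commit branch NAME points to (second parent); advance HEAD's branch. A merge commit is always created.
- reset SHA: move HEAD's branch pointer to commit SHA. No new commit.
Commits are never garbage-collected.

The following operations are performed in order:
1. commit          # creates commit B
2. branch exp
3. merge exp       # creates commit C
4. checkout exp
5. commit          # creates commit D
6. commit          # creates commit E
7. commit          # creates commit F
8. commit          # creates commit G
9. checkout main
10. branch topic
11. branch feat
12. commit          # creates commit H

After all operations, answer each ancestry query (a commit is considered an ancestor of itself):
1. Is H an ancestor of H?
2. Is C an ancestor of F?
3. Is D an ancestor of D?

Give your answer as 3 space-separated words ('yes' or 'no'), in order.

After op 1 (commit): HEAD=main@B [main=B]
After op 2 (branch): HEAD=main@B [exp=B main=B]
After op 3 (merge): HEAD=main@C [exp=B main=C]
After op 4 (checkout): HEAD=exp@B [exp=B main=C]
After op 5 (commit): HEAD=exp@D [exp=D main=C]
After op 6 (commit): HEAD=exp@E [exp=E main=C]
After op 7 (commit): HEAD=exp@F [exp=F main=C]
After op 8 (commit): HEAD=exp@G [exp=G main=C]
After op 9 (checkout): HEAD=main@C [exp=G main=C]
After op 10 (branch): HEAD=main@C [exp=G main=C topic=C]
After op 11 (branch): HEAD=main@C [exp=G feat=C main=C topic=C]
After op 12 (commit): HEAD=main@H [exp=G feat=C main=H topic=C]
ancestors(H) = {A,B,C,H}; H in? yes
ancestors(F) = {A,B,D,E,F}; C in? no
ancestors(D) = {A,B,D}; D in? yes

Answer: yes no yes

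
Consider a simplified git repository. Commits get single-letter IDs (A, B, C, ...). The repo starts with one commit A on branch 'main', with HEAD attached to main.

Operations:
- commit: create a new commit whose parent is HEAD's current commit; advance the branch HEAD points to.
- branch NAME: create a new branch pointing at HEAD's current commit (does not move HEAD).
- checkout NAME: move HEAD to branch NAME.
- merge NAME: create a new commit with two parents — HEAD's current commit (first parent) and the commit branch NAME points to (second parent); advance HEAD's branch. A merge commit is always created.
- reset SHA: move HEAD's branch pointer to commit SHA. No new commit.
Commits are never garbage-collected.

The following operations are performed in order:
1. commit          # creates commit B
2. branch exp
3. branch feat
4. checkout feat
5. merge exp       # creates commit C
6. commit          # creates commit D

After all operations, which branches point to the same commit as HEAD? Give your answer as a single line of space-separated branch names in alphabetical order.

Answer: feat

Derivation:
After op 1 (commit): HEAD=main@B [main=B]
After op 2 (branch): HEAD=main@B [exp=B main=B]
After op 3 (branch): HEAD=main@B [exp=B feat=B main=B]
After op 4 (checkout): HEAD=feat@B [exp=B feat=B main=B]
After op 5 (merge): HEAD=feat@C [exp=B feat=C main=B]
After op 6 (commit): HEAD=feat@D [exp=B feat=D main=B]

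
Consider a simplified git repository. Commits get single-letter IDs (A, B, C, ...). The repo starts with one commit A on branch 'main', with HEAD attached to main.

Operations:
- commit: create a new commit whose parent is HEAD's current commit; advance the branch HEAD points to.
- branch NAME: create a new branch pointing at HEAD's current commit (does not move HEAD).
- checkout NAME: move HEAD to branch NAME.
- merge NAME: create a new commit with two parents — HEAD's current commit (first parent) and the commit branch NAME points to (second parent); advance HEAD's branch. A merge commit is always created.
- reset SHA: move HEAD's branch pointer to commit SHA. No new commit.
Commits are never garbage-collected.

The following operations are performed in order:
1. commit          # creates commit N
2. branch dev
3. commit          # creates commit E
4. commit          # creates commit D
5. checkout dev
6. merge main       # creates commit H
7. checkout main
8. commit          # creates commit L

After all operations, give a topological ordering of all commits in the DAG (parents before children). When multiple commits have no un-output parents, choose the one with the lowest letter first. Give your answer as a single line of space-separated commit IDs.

Answer: A N E D H L

Derivation:
After op 1 (commit): HEAD=main@N [main=N]
After op 2 (branch): HEAD=main@N [dev=N main=N]
After op 3 (commit): HEAD=main@E [dev=N main=E]
After op 4 (commit): HEAD=main@D [dev=N main=D]
After op 5 (checkout): HEAD=dev@N [dev=N main=D]
After op 6 (merge): HEAD=dev@H [dev=H main=D]
After op 7 (checkout): HEAD=main@D [dev=H main=D]
After op 8 (commit): HEAD=main@L [dev=H main=L]
commit A: parents=[]
commit D: parents=['E']
commit E: parents=['N']
commit H: parents=['N', 'D']
commit L: parents=['D']
commit N: parents=['A']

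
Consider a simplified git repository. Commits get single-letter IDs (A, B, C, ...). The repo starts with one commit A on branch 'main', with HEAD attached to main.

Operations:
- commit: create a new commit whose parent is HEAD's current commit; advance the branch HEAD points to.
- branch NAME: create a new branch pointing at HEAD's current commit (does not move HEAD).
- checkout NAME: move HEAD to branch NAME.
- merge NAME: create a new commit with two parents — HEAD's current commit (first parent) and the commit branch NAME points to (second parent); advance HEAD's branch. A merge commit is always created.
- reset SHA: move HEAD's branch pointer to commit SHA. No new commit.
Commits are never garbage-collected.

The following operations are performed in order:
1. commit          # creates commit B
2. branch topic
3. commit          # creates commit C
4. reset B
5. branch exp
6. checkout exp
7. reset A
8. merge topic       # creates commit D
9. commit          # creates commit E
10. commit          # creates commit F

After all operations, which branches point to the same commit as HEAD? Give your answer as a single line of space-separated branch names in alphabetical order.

After op 1 (commit): HEAD=main@B [main=B]
After op 2 (branch): HEAD=main@B [main=B topic=B]
After op 3 (commit): HEAD=main@C [main=C topic=B]
After op 4 (reset): HEAD=main@B [main=B topic=B]
After op 5 (branch): HEAD=main@B [exp=B main=B topic=B]
After op 6 (checkout): HEAD=exp@B [exp=B main=B topic=B]
After op 7 (reset): HEAD=exp@A [exp=A main=B topic=B]
After op 8 (merge): HEAD=exp@D [exp=D main=B topic=B]
After op 9 (commit): HEAD=exp@E [exp=E main=B topic=B]
After op 10 (commit): HEAD=exp@F [exp=F main=B topic=B]

Answer: exp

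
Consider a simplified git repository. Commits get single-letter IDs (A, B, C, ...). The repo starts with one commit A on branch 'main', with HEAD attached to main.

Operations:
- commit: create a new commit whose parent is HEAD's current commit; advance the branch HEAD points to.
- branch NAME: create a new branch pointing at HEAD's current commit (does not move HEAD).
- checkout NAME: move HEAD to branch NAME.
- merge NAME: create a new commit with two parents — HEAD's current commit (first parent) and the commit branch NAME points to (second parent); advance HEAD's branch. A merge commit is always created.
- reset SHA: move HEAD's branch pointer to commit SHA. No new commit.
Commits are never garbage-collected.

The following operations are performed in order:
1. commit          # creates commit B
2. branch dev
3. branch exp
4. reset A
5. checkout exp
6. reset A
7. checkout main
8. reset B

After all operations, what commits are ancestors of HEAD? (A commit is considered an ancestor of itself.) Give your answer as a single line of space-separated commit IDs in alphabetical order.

After op 1 (commit): HEAD=main@B [main=B]
After op 2 (branch): HEAD=main@B [dev=B main=B]
After op 3 (branch): HEAD=main@B [dev=B exp=B main=B]
After op 4 (reset): HEAD=main@A [dev=B exp=B main=A]
After op 5 (checkout): HEAD=exp@B [dev=B exp=B main=A]
After op 6 (reset): HEAD=exp@A [dev=B exp=A main=A]
After op 7 (checkout): HEAD=main@A [dev=B exp=A main=A]
After op 8 (reset): HEAD=main@B [dev=B exp=A main=B]

Answer: A B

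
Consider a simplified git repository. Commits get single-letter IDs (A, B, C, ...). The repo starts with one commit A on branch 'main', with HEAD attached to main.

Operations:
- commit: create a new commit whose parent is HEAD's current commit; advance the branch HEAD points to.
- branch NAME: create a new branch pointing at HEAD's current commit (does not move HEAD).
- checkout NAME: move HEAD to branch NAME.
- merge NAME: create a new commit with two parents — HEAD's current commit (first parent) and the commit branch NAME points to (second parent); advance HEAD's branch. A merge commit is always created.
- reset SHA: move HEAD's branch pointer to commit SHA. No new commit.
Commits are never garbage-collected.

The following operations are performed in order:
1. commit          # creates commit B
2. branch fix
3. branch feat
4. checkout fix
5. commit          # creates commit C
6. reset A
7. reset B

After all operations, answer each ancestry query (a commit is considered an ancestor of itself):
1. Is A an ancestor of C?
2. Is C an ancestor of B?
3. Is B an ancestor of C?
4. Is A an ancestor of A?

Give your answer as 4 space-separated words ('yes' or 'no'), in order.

After op 1 (commit): HEAD=main@B [main=B]
After op 2 (branch): HEAD=main@B [fix=B main=B]
After op 3 (branch): HEAD=main@B [feat=B fix=B main=B]
After op 4 (checkout): HEAD=fix@B [feat=B fix=B main=B]
After op 5 (commit): HEAD=fix@C [feat=B fix=C main=B]
After op 6 (reset): HEAD=fix@A [feat=B fix=A main=B]
After op 7 (reset): HEAD=fix@B [feat=B fix=B main=B]
ancestors(C) = {A,B,C}; A in? yes
ancestors(B) = {A,B}; C in? no
ancestors(C) = {A,B,C}; B in? yes
ancestors(A) = {A}; A in? yes

Answer: yes no yes yes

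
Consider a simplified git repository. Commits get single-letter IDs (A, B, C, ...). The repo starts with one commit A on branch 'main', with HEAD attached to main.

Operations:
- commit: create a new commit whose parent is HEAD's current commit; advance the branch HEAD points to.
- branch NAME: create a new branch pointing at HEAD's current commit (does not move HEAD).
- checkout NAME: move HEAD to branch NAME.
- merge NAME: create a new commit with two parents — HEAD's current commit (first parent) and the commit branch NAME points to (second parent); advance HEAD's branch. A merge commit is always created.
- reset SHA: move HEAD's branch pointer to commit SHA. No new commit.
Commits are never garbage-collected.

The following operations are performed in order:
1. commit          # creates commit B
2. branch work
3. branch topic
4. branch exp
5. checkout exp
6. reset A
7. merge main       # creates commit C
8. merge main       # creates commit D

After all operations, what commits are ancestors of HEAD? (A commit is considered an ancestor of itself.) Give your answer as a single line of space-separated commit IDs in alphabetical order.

After op 1 (commit): HEAD=main@B [main=B]
After op 2 (branch): HEAD=main@B [main=B work=B]
After op 3 (branch): HEAD=main@B [main=B topic=B work=B]
After op 4 (branch): HEAD=main@B [exp=B main=B topic=B work=B]
After op 5 (checkout): HEAD=exp@B [exp=B main=B topic=B work=B]
After op 6 (reset): HEAD=exp@A [exp=A main=B topic=B work=B]
After op 7 (merge): HEAD=exp@C [exp=C main=B topic=B work=B]
After op 8 (merge): HEAD=exp@D [exp=D main=B topic=B work=B]

Answer: A B C D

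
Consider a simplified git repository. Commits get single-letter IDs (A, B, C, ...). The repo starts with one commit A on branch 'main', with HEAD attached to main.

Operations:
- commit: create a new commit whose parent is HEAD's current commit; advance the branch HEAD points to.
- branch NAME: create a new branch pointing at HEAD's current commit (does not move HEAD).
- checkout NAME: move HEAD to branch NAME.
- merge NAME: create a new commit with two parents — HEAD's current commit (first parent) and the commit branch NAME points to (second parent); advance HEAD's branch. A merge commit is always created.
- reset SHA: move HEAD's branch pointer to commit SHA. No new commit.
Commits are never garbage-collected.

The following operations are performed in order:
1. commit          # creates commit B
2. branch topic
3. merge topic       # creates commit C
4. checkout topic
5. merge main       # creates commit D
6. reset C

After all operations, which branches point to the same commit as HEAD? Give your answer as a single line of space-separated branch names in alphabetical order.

After op 1 (commit): HEAD=main@B [main=B]
After op 2 (branch): HEAD=main@B [main=B topic=B]
After op 3 (merge): HEAD=main@C [main=C topic=B]
After op 4 (checkout): HEAD=topic@B [main=C topic=B]
After op 5 (merge): HEAD=topic@D [main=C topic=D]
After op 6 (reset): HEAD=topic@C [main=C topic=C]

Answer: main topic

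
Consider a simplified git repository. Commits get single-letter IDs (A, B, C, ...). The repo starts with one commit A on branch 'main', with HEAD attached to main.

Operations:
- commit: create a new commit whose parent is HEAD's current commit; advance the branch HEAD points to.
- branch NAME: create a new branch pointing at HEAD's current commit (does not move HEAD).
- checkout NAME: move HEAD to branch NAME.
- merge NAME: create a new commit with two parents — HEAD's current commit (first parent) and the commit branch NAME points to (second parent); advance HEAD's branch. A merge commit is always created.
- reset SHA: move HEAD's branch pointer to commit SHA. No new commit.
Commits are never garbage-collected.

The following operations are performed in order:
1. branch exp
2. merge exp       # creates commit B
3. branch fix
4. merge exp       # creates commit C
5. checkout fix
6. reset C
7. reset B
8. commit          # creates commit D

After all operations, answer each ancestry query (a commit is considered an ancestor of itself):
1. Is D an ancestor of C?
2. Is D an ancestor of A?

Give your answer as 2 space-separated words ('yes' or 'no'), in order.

Answer: no no

Derivation:
After op 1 (branch): HEAD=main@A [exp=A main=A]
After op 2 (merge): HEAD=main@B [exp=A main=B]
After op 3 (branch): HEAD=main@B [exp=A fix=B main=B]
After op 4 (merge): HEAD=main@C [exp=A fix=B main=C]
After op 5 (checkout): HEAD=fix@B [exp=A fix=B main=C]
After op 6 (reset): HEAD=fix@C [exp=A fix=C main=C]
After op 7 (reset): HEAD=fix@B [exp=A fix=B main=C]
After op 8 (commit): HEAD=fix@D [exp=A fix=D main=C]
ancestors(C) = {A,B,C}; D in? no
ancestors(A) = {A}; D in? no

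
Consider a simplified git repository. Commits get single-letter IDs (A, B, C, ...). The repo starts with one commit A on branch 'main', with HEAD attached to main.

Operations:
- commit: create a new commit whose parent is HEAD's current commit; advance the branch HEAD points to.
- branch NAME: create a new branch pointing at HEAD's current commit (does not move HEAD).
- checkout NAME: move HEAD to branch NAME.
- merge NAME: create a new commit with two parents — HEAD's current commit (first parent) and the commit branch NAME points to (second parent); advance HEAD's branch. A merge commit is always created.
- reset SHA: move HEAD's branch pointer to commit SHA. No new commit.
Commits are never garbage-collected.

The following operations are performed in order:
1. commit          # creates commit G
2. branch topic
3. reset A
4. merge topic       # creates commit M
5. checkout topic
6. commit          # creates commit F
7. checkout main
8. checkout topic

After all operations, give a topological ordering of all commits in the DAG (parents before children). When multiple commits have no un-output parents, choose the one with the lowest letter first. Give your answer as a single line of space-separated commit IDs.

Answer: A G F M

Derivation:
After op 1 (commit): HEAD=main@G [main=G]
After op 2 (branch): HEAD=main@G [main=G topic=G]
After op 3 (reset): HEAD=main@A [main=A topic=G]
After op 4 (merge): HEAD=main@M [main=M topic=G]
After op 5 (checkout): HEAD=topic@G [main=M topic=G]
After op 6 (commit): HEAD=topic@F [main=M topic=F]
After op 7 (checkout): HEAD=main@M [main=M topic=F]
After op 8 (checkout): HEAD=topic@F [main=M topic=F]
commit A: parents=[]
commit F: parents=['G']
commit G: parents=['A']
commit M: parents=['A', 'G']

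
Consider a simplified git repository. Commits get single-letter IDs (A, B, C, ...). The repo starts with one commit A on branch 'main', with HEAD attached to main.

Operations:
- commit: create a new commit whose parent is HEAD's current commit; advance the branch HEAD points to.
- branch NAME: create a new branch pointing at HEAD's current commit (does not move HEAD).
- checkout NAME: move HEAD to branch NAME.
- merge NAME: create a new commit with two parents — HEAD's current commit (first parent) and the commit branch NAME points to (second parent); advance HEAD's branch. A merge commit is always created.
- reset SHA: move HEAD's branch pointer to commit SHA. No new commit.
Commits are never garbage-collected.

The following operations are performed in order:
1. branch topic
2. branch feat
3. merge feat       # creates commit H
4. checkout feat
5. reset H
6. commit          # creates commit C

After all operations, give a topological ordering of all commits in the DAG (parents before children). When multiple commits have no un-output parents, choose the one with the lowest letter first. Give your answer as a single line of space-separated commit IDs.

After op 1 (branch): HEAD=main@A [main=A topic=A]
After op 2 (branch): HEAD=main@A [feat=A main=A topic=A]
After op 3 (merge): HEAD=main@H [feat=A main=H topic=A]
After op 4 (checkout): HEAD=feat@A [feat=A main=H topic=A]
After op 5 (reset): HEAD=feat@H [feat=H main=H topic=A]
After op 6 (commit): HEAD=feat@C [feat=C main=H topic=A]
commit A: parents=[]
commit C: parents=['H']
commit H: parents=['A', 'A']

Answer: A H C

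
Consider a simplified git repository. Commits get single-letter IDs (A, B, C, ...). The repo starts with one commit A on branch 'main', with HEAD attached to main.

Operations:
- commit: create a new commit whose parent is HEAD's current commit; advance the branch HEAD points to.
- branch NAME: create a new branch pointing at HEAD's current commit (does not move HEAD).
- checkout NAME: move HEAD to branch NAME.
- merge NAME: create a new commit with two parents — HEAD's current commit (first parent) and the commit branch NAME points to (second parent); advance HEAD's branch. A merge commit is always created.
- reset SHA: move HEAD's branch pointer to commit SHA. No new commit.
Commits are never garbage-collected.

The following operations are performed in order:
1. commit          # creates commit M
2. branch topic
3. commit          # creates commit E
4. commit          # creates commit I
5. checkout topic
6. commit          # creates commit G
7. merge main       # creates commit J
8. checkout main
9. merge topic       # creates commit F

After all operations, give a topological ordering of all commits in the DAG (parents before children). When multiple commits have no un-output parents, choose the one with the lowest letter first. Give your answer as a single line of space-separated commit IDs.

After op 1 (commit): HEAD=main@M [main=M]
After op 2 (branch): HEAD=main@M [main=M topic=M]
After op 3 (commit): HEAD=main@E [main=E topic=M]
After op 4 (commit): HEAD=main@I [main=I topic=M]
After op 5 (checkout): HEAD=topic@M [main=I topic=M]
After op 6 (commit): HEAD=topic@G [main=I topic=G]
After op 7 (merge): HEAD=topic@J [main=I topic=J]
After op 8 (checkout): HEAD=main@I [main=I topic=J]
After op 9 (merge): HEAD=main@F [main=F topic=J]
commit A: parents=[]
commit E: parents=['M']
commit F: parents=['I', 'J']
commit G: parents=['M']
commit I: parents=['E']
commit J: parents=['G', 'I']
commit M: parents=['A']

Answer: A M E G I J F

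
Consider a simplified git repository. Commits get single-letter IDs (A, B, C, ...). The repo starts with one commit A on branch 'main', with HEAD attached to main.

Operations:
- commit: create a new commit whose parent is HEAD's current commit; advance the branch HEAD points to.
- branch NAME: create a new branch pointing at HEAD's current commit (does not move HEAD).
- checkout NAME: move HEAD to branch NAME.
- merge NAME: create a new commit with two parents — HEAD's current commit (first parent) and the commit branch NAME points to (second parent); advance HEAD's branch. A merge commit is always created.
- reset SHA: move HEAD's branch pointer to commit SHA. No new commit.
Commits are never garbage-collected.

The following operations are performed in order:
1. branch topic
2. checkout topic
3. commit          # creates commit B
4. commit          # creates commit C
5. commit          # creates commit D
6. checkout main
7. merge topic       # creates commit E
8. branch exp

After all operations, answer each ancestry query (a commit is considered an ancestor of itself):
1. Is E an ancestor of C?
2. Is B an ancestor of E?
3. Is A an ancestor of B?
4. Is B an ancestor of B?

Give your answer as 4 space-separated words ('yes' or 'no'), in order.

After op 1 (branch): HEAD=main@A [main=A topic=A]
After op 2 (checkout): HEAD=topic@A [main=A topic=A]
After op 3 (commit): HEAD=topic@B [main=A topic=B]
After op 4 (commit): HEAD=topic@C [main=A topic=C]
After op 5 (commit): HEAD=topic@D [main=A topic=D]
After op 6 (checkout): HEAD=main@A [main=A topic=D]
After op 7 (merge): HEAD=main@E [main=E topic=D]
After op 8 (branch): HEAD=main@E [exp=E main=E topic=D]
ancestors(C) = {A,B,C}; E in? no
ancestors(E) = {A,B,C,D,E}; B in? yes
ancestors(B) = {A,B}; A in? yes
ancestors(B) = {A,B}; B in? yes

Answer: no yes yes yes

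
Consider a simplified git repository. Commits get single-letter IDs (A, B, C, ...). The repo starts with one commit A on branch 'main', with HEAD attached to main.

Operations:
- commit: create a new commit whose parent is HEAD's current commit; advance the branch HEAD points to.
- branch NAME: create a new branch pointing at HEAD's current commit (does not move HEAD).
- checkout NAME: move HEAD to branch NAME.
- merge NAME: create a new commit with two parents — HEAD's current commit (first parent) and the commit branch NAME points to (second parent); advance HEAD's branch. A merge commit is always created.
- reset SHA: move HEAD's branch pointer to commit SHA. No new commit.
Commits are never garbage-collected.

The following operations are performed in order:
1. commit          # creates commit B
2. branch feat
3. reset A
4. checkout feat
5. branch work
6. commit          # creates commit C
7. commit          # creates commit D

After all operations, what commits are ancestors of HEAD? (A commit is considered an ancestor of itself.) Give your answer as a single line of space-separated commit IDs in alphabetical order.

After op 1 (commit): HEAD=main@B [main=B]
After op 2 (branch): HEAD=main@B [feat=B main=B]
After op 3 (reset): HEAD=main@A [feat=B main=A]
After op 4 (checkout): HEAD=feat@B [feat=B main=A]
After op 5 (branch): HEAD=feat@B [feat=B main=A work=B]
After op 6 (commit): HEAD=feat@C [feat=C main=A work=B]
After op 7 (commit): HEAD=feat@D [feat=D main=A work=B]

Answer: A B C D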